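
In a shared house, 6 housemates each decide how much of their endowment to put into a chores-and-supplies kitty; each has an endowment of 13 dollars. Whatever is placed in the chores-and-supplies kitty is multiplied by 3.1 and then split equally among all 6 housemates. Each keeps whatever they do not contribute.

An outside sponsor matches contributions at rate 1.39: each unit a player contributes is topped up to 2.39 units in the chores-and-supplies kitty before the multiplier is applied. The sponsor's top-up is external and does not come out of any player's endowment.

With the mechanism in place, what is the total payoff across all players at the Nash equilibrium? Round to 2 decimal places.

577.90 dollars

Under the mechanism each unit contributed yields 3.1 × 2.39 / 6 = 1.2348 back to its contributor per unit of net cost, which exceeds 1, making full contribution the dominant choice for everyone.
At the Nash equilibrium everyone contributes 13. Group total payoff = 3.1 × 2.39 × 78 = 577.90.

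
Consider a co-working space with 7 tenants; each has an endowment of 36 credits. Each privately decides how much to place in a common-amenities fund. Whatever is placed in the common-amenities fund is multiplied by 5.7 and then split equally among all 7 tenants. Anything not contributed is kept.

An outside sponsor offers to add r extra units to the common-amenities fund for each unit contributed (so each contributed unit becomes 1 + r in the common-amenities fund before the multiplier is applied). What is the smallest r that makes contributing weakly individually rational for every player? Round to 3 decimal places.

With matching at rate r, one contributed unit becomes (1 + r) in the common-amenities fund and returns 5.7 × (1 + r) / 7 to the contributor.
Setting this equal to 1: 1 + r = 7/5.7 = 1.2281.
So the minimum matching rate is r = 1.2281 − 1 = 0.228.

0.228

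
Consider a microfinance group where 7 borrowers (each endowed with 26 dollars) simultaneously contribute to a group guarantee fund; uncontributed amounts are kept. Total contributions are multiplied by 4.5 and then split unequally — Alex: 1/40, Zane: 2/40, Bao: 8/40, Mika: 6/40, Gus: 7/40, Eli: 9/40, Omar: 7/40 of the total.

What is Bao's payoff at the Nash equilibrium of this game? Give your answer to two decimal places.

49.40 dollars

For player j, contributing a unit is worthwhile iff 4.5 × (j's share) ≥ 1, i.e. iff j's share is at least 0.2222.
Eli alone (share 9/40) is above the threshold, contributing 26; the remaining 6 contribute 0. Total contributed: 26.
Bao keeps 26 and receives 4.5 × 26 × 8/40 = 23.40 from the group guarantee fund, for a payoff of 49.40.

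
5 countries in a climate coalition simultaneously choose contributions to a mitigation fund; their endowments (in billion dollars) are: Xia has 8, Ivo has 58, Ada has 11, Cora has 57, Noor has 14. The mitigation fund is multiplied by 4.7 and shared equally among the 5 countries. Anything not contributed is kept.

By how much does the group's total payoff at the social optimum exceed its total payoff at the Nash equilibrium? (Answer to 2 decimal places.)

The private return per contributed unit is 4.7/5 = 0.9400 < 1 for every player regardless of endowment, so the Nash equilibrium is zero contribution and the group total is Σ E_j = 8 + 58 + 11 + 57 + 14 = 148.
Each contributed unit returns 4.700 to the group, so the social optimum is full contribution by everyone: group total = 4.700 × 148 = 695.60.
Efficiency loss = (4.700 − 1) × 148 = 547.60.

547.60 billion dollars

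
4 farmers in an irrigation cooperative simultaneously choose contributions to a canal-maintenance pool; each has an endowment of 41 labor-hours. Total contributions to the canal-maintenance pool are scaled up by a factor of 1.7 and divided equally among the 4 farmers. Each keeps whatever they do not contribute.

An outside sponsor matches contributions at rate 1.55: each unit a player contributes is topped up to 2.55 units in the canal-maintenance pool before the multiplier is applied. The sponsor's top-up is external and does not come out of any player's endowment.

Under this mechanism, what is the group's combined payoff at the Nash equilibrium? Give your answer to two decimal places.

710.94 labor-hours

With the mechanism, a contributed unit returns 1.7 × 2.55 / 4 = 1.0838 per unit of net cost to the contributor — now above 1 — so contributing fully is weakly dominant for every player.
So the Nash equilibrium is full contribution by all 4; the group earns 1.7 × 2.55 × 164 = 710.94.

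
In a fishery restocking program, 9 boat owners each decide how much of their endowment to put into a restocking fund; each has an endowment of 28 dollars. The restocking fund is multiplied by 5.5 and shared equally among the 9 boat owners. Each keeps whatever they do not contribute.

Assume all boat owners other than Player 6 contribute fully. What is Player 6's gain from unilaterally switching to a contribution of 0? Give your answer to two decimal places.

Switching from a contribution of 28 to 0 lets Player 6 keep an extra 28 dollars, but lowers the restocking fund by 28, which costs Player 6 their own share of that drop: 5.5/9 × 28 = 17.11.
Net gain = 28 − 17.11 = 10.89. The private return per contributed unit (0.6111) is below 1, so free-riding is indeed the best response regardless of what the others do.

10.89 dollars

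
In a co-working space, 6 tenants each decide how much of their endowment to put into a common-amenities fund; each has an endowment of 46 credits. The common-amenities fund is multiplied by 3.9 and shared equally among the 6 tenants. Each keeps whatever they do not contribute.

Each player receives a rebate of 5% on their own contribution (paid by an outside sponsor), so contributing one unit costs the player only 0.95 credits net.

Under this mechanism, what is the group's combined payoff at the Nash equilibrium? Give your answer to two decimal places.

276.00 credits

Even with the mechanism, each unit contributed returns only (3.9/6) / 0.95 = 0.6842 per unit of net cost, so contributing nothing is still dominant.
At the Nash equilibrium no one contributes; group total payoff = 6 × 46 = 276.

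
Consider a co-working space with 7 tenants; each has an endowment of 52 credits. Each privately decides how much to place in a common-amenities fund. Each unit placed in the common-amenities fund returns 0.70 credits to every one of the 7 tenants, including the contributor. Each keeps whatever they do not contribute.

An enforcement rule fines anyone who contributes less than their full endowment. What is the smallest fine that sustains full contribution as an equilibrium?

15.60 credits

Given the others contribute fully, the best deviation is to contribute 0 (any partial contribution still incurs the fine and gives up units whose private return 0.70 is below 1).
Deviating from 52 to 0 saves 52 credits but forfeits the deviator's share of the drop in the common-amenities fund: 0.70 × 52 = 36.40.
So the deviation gain is 52 − 36.40 = 15.60, and the fine must be at least 15.60 credits to wipe it out.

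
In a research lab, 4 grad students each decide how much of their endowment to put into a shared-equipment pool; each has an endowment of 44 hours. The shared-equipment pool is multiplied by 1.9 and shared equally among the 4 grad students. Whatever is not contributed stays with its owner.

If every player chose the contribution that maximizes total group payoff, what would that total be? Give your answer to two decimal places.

334.40 hours

Each contributed unit returns 1.900 to the group as a whole (0.4750 to each of 4 players), which exceeds 1, so the social optimum is full contribution: group total = 1.900 × 176 = 334.40.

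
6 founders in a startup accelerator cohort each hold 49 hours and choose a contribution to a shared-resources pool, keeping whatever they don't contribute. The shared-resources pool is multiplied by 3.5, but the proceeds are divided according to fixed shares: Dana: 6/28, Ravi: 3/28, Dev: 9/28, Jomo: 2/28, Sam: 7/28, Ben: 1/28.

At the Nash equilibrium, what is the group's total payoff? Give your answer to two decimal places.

416.50 hours

A player with share s gets back 3.5·s per unit contributed, so full contribution is dominant for anyone with s > 1/3.5 = 0.2857 and zero contribution is dominant for anyone below.
Only Dev (9/28) clears that bar, contributing 49; the remaining 5 contribute 0. Total contributed: 49.
The shared-resources pool pays out 3.5 × 49 = 171.50 in total (split across the unequal shares, but the aggregate is all that matters for the group sum).
The 5 free-riders keep 49 each, adding 245. Group total = 245 + 171.50 = 416.50.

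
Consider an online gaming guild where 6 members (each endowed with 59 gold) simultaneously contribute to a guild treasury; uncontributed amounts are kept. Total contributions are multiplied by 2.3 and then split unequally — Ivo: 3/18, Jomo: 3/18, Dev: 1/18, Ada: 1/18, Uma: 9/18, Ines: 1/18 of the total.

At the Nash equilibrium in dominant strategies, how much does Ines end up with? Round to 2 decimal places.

A player with share s gets back 2.3·s per unit contributed, so full contribution is dominant for anyone with s > 1/2.3 = 0.4348 and zero contribution is dominant for anyone below.
The only share above 0.4348 is Uma's 9/18, contributing 59; the remaining 5 contribute 0. Total contributed: 59.
Ines keeps 59 and receives 2.3 × 59 × 1/18 = 7.54 from the guild treasury, for a payoff of 66.54.

66.54 gold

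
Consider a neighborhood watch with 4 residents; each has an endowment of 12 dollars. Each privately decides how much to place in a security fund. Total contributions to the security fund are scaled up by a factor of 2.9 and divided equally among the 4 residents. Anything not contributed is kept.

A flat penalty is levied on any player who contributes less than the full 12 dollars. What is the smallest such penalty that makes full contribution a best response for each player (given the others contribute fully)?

3.30 dollars

Given the others contribute fully, the best deviation is to contribute 0 (any partial contribution still incurs the fine and gives up units whose private return 0.7250 is below 1).
Deviating from 12 to 0 saves 12 dollars but forfeits the deviator's share of the drop in the security fund: 2.9/4 × 12 = 8.70.
So the deviation gain is 12 − 8.70 = 3.30, and the fine must be at least 3.30 dollars to wipe it out.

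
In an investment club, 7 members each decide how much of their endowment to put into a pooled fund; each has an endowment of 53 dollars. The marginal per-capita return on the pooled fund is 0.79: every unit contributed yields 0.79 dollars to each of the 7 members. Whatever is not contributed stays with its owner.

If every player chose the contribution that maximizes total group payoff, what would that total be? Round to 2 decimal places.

2051.63 dollars

Each contributed unit returns 5.530 to the group as a whole (0.79 to each of 7 players), which exceeds 1, so the social optimum is full contribution: group total = 5.530 × 371 = 2051.63.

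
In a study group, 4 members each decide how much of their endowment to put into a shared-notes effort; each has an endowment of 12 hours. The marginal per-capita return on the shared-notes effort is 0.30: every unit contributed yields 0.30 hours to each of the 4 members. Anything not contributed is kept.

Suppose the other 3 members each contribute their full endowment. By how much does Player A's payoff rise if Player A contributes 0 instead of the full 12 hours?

Switching from a contribution of 12 to 0 lets Player A keep an extra 12 hours, but lowers the shared-notes effort by 12, which costs Player A their own share of that drop: 0.30 × 12 = 3.60.
Net gain = 12 − 3.60 = 8.40. The private return per contributed unit (0.30) is below 1, so free-riding is indeed the best response regardless of what the others do.

8.40 hours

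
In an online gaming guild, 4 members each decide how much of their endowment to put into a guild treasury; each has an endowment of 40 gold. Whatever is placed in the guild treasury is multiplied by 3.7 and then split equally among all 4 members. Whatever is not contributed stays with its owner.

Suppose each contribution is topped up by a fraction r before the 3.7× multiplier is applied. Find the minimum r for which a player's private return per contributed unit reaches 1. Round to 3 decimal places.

With matching at rate r, one contributed unit becomes (1 + r) in the guild treasury and returns 3.7 × (1 + r) / 4 to the contributor.
Setting this equal to 1: 1 + r = 4/3.7 = 1.0811.
So the minimum matching rate is r = 1.0811 − 1 = 0.081.

0.081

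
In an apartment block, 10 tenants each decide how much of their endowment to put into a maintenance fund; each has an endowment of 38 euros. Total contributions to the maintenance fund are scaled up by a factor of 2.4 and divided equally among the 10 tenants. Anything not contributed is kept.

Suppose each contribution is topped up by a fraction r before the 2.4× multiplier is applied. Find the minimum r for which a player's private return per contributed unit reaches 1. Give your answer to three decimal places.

With matching at rate r, one contributed unit becomes (1 + r) in the maintenance fund and returns 2.4 × (1 + r) / 10 to the contributor.
Setting this equal to 1: 1 + r = 10/2.4 = 4.1667.
So the minimum matching rate is r = 4.1667 − 1 = 3.167.

3.167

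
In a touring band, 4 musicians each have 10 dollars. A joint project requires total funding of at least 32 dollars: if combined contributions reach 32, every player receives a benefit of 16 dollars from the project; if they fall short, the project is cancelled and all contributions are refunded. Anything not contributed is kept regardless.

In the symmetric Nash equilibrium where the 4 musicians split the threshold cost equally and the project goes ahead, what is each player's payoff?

18 dollars

Equal share of the threshold: 32/4 = 8.
At this profile no one gains by cutting their contribution: any cut drops the total below 32, the project is cancelled, contributions are refunded, and the deviator ends with 10, which is less than 10 − 8 + 16 = 18. Contributing more than 8 just wastes the excess. So contributing exactly 8 is a best response.
Each player's payoff: 10 − 8 + 16 = 18.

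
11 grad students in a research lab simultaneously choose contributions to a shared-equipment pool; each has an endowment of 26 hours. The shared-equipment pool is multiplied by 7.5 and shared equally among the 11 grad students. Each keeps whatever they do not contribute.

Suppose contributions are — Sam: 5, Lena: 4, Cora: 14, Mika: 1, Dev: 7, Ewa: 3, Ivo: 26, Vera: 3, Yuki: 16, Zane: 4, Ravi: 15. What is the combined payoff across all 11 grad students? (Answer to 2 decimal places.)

Total contributed: 5 + 4 + 14 + 1 + 7 + 3 + 26 + 3 + 16 + 4 + 15 = 98; total kept: 11 × 26 − 98 = 188.
The shared-equipment pool pays out 7.5 × 98 = 735.00 in aggregate.
Group total = 188 + 735.00 = 923.00.

923.00 hours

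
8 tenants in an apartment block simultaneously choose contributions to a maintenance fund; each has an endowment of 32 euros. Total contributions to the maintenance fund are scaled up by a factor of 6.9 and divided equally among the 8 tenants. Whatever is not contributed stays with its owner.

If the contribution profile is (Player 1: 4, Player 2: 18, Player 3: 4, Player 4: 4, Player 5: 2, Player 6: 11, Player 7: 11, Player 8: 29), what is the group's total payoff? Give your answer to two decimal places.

745.70 euros

Total contributed: 4 + 18 + 4 + 4 + 2 + 11 + 11 + 29 = 83; total kept: 8 × 32 − 83 = 173.
The maintenance fund pays out 6.9 × 83 = 572.70 in aggregate.
Group total = 173 + 572.70 = 745.70.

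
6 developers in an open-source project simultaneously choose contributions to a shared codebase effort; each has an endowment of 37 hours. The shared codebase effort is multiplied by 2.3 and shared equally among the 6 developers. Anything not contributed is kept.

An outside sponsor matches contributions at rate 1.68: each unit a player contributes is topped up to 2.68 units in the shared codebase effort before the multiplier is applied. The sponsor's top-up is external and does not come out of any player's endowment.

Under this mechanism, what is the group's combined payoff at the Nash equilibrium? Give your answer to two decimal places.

Under the mechanism each unit contributed yields 2.3 × 2.68 / 6 = 1.0273 back to its contributor per unit of net cost, which exceeds 1, making full contribution the dominant choice for everyone.
At the Nash equilibrium everyone contributes 37. Group total payoff = 2.3 × 2.68 × 222 = 1368.41.

1368.41 hours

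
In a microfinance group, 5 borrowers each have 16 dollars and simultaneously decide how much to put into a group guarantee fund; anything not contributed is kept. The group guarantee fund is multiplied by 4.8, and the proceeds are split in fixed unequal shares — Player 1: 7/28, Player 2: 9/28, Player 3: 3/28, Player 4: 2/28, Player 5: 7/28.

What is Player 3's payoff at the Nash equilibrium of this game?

For player j, contributing a unit is worthwhile iff 4.8 × (j's share) ≥ 1, i.e. iff j's share is at least 0.2083.
The shares above 0.2083 belong to Player 1, Player 2 and Player 5, contributing 16 each; the remaining 2 contribute 0. Total contributed: 48.
Player 3 keeps 16 and receives 4.8 × 48 × 3/28 = 24.69 from the group guarantee fund, for a payoff of 40.69.

40.69 dollars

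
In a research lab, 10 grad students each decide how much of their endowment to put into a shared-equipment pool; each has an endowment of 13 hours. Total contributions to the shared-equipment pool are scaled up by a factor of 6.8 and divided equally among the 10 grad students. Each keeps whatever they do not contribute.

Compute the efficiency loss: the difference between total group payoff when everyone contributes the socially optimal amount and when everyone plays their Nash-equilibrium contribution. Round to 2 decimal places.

Each contributed unit returns 6.8/10 = 0.6800 to its contributor — below 1 — so contributing 0 is dominant for every player. At the Nash equilibrium everyone keeps their 13, and the group total is 10 × 13 = 130.
Each contributed unit returns 6.800 to the group as a whole (0.6800 to each of 10 players), which exceeds 1, so the social optimum is full contribution: group total = 6.800 × 130 = 884.00.
Efficiency loss = 884.00 − 130 = 754.00.

754.00 hours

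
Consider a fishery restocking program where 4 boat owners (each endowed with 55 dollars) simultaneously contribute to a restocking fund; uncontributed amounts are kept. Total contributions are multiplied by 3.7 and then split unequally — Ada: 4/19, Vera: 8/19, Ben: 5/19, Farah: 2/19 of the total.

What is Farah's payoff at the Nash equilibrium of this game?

76.42 dollars

Player j's private return per contributed unit is 3.7 × (j's share). Contributing is weakly dominant for j when that share is at least 1/3.7 = 0.2703, and contributing 0 is dominant otherwise.
Vera alone (share 8/19) is above the threshold, contributing 55; the remaining 3 contribute 0. Total contributed: 55.
Farah keeps 55 and receives 3.7 × 55 × 2/19 = 21.42 from the restocking fund, for a payoff of 76.42.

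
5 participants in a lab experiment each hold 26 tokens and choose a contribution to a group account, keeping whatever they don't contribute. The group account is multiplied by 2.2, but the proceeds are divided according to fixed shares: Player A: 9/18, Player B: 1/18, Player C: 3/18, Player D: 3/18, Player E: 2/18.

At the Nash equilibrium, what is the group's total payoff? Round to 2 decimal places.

161.20 tokens

Each unit j contributes comes back to j as 2.2 × (j's share), so j prefers to contribute only if that share exceeds 1/2.2 = 0.4545; otherwise keeping the unit dominates.
Player A alone (share 9/18) is above the threshold, contributing 26; the remaining 4 contribute 0. Total contributed: 26.
The group account pays out 2.2 × 26 = 57.20 in total (split across the unequal shares, but the aggregate is all that matters for the group sum).
The 4 free-riders keep 26 each, adding 104. Group total = 104 + 57.20 = 161.20.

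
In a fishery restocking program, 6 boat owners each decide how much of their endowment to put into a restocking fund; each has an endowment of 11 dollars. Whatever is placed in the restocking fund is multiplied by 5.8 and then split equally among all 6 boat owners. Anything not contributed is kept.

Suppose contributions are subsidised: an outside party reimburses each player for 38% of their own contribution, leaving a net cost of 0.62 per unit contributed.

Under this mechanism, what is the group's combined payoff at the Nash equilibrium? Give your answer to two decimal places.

The effective private return per unit is now (5.8/6) / 0.62 = 1.5591 > 1, so every player's dominant strategy flips to full contribution.
At the Nash equilibrium everyone contributes 11. Group total payoff = 6 × (11 × 0.38 + 5.8 × 11) = 407.88.

407.88 dollars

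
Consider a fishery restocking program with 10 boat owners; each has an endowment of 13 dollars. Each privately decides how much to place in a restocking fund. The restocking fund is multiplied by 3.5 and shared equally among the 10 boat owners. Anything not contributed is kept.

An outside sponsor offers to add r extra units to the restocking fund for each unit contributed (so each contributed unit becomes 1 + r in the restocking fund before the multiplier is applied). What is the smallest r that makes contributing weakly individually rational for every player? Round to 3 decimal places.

With matching at rate r, one contributed unit becomes (1 + r) in the restocking fund and returns 3.5 × (1 + r) / 10 to the contributor.
Setting this equal to 1: 1 + r = 10/3.5 = 2.8571.
So the minimum matching rate is r = 2.8571 − 1 = 1.857.

1.857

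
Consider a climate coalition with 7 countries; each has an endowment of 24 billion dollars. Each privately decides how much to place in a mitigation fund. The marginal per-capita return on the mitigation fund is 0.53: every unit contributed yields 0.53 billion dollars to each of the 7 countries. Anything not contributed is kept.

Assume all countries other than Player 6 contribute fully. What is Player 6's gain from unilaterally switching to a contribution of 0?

Switching from a contribution of 24 to 0 lets Player 6 keep an extra 24 billion dollars, but lowers the mitigation fund by 24, which costs Player 6 their own share of that drop: 0.53 × 24 = 12.72.
Net gain = 24 − 12.72 = 11.28. The private return per contributed unit (0.53) is below 1, so free-riding is indeed the best response regardless of what the others do.

11.28 billion dollars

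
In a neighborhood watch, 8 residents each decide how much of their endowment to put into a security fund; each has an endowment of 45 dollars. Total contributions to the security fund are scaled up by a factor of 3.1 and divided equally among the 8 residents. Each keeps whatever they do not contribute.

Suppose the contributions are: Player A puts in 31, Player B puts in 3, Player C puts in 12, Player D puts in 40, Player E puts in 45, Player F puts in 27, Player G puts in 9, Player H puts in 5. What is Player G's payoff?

Total contributed: 31 + 3 + 12 + 40 + 45 + 27 + 9 + 5 = 172.
Each receives 3.1 × 172 / 8 = 66.65 from the security fund.
Player G keeps 45 − 9 = 36, so Player G's payoff is 36 + 66.65 = 102.65.

102.65 dollars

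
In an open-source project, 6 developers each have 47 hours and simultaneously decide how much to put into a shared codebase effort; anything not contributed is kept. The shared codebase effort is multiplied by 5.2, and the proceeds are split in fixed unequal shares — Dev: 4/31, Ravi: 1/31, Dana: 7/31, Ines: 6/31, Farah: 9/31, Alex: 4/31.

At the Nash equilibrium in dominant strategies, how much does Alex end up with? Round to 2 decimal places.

141.61 hours

Each unit j contributes comes back to j as 5.2 × (j's share), so j prefers to contribute only if that share exceeds 1/5.2 = 0.1923; otherwise keeping the unit dominates.
Dana, Ines and Farah clear that bar, contributing 47 each; the remaining 3 contribute 0. Total contributed: 141.
Alex keeps 47 and receives 5.2 × 141 × 4/31 = 94.61 from the shared codebase effort, for a payoff of 141.61.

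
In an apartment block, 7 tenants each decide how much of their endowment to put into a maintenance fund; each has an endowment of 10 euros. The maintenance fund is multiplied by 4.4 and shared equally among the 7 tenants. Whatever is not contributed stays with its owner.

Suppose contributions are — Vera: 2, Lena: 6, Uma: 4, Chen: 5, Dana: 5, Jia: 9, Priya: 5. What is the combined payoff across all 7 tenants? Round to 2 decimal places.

192.40 euros

Total contributed: 2 + 6 + 4 + 5 + 5 + 9 + 5 = 36; total kept: 7 × 10 − 36 = 34.
The maintenance fund pays out 4.4 × 36 = 158.40 in aggregate.
Group total = 34 + 158.40 = 192.40.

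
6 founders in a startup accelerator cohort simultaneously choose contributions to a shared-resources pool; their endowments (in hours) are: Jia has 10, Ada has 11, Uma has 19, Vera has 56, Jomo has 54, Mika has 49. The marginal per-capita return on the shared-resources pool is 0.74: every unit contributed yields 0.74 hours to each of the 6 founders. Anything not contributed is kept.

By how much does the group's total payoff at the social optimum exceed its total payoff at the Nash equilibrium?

684.56 hours

The private return per contributed unit is 0.74 < 1 for everyone, so the Nash equilibrium is zero contribution and the group total is Σ E_j = 10 + 11 + 19 + 56 + 54 + 49 = 199.
Each contributed unit returns 4.440 to the group, so the social optimum is full contribution by everyone: group total = 4.440 × 199 = 883.56.
Efficiency loss = (4.440 − 1) × 199 = 684.56.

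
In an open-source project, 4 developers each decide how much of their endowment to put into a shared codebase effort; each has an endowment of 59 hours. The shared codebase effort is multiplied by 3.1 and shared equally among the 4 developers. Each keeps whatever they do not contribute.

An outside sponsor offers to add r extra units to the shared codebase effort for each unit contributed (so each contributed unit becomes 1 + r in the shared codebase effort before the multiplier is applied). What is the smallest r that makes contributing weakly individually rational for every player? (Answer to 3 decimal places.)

With matching at rate r, one contributed unit becomes (1 + r) in the shared codebase effort and returns 3.1 × (1 + r) / 4 to the contributor.
Setting this equal to 1: 1 + r = 4/3.1 = 1.2903.
So the minimum matching rate is r = 1.2903 − 1 = 0.290.

0.290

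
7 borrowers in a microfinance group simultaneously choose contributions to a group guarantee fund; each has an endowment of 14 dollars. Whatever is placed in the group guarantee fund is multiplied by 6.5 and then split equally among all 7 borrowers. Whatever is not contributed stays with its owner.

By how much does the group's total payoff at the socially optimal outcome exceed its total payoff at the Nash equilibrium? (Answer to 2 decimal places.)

539.00 dollars

Each contributed unit returns 6.5/7 = 0.9286 to its contributor — below 1 — so contributing 0 is dominant for every player. At the Nash equilibrium everyone keeps their 14, and the group total is 7 × 14 = 98.
Each contributed unit returns 6.500 to the group as a whole (0.9286 to each of 7 players), which exceeds 1, so the social optimum is full contribution: group total = 6.500 × 98 = 637.00.
Efficiency loss = 637.00 − 98 = 539.00.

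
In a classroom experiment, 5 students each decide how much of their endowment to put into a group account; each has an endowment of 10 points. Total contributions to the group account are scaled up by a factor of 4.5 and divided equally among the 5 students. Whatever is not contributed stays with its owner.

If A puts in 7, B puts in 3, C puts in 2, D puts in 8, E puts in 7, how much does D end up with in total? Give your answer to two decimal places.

Total contributed: 7 + 3 + 2 + 8 + 7 = 27.
Each receives 4.5 × 27 / 5 = 24.30 from the group account.
D keeps 10 − 8 = 2, so D's payoff is 2 + 24.30 = 26.30.

26.30 points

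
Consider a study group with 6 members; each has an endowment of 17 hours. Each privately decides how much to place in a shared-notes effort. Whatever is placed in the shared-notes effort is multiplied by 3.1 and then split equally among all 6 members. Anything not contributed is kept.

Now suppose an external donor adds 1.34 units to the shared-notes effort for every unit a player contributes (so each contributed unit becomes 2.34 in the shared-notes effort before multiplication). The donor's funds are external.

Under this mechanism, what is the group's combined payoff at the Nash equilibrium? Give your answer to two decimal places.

Under the mechanism each unit contributed yields 3.1 × 2.34 / 6 = 1.2090 back to its contributor per unit of net cost, which exceeds 1, making full contribution the dominant choice for everyone.
So the Nash equilibrium is full contribution by all 6; the group earns 3.1 × 2.34 × 102 = 739.91.

739.91 hours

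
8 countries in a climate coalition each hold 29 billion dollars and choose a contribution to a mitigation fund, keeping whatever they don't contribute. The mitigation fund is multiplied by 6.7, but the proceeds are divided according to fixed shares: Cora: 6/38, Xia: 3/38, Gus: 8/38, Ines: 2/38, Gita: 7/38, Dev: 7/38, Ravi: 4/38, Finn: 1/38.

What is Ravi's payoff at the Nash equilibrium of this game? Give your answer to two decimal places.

Each unit j contributes comes back to j as 6.7 × (j's share), so j prefers to contribute only if that share exceeds 1/6.7 = 0.1493; otherwise keeping the unit dominates.
Cora, Gus, Gita and Dev are above the threshold, contributing 29 each; the remaining 4 contribute 0. Total contributed: 116.
Ravi keeps 29 and receives 6.7 × 116 × 4/38 = 81.81 from the mitigation fund, for a payoff of 110.81.

110.81 billion dollars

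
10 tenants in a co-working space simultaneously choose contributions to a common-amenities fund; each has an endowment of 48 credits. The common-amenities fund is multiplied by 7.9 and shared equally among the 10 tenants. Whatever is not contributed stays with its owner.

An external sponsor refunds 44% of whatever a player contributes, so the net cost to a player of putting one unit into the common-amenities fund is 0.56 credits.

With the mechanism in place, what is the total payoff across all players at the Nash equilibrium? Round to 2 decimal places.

Under the mechanism each unit contributed yields (7.9/10) / 0.56 = 1.4107 back to its contributor per unit of net cost, which exceeds 1, making full contribution the dominant choice for everyone.
So the Nash equilibrium is full contribution by all 10; the group earns 10 × (48 × 0.44 + 7.9 × 48) = 4003.20.

4003.20 credits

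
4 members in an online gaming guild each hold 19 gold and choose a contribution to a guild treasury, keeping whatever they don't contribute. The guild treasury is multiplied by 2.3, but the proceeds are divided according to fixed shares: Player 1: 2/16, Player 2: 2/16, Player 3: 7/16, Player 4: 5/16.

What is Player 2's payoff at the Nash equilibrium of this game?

Each unit j contributes comes back to j as 2.3 × (j's share), so j prefers to contribute only if that share exceeds 1/2.3 = 0.4348; otherwise keeping the unit dominates.
The only share above 0.4348 is Player 3's 7/16, contributing 19; the remaining 3 contribute 0. Total contributed: 19.
Player 2 keeps 19 and receives 2.3 × 19 × 2/16 = 5.46 from the guild treasury, for a payoff of 24.46.

24.46 gold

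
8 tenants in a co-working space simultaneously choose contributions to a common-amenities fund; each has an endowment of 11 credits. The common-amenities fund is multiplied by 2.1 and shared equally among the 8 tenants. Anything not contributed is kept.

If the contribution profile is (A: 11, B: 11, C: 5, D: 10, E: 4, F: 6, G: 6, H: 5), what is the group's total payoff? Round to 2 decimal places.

151.80 credits

Total contributed: 11 + 11 + 5 + 10 + 4 + 6 + 6 + 5 = 58; total kept: 8 × 11 − 58 = 30.
The common-amenities fund pays out 2.1 × 58 = 121.80 in aggregate.
Group total = 30 + 121.80 = 151.80.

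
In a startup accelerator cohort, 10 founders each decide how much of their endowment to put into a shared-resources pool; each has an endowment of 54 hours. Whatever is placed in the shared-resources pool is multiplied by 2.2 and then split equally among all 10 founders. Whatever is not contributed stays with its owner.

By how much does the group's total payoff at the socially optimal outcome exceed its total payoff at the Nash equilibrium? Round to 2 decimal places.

Each contributed unit returns 2.2/10 = 0.2200 to its contributor — below 1 — so contributing 0 is dominant for every player. At the Nash equilibrium everyone keeps their 54, and the group total is 10 × 54 = 540.
Each contributed unit returns 2.200 to the group as a whole (0.2200 to each of 10 players), which exceeds 1, so the social optimum is full contribution: group total = 2.200 × 540 = 1188.00.
Efficiency loss = 1188.00 − 540 = 648.00.

648.00 hours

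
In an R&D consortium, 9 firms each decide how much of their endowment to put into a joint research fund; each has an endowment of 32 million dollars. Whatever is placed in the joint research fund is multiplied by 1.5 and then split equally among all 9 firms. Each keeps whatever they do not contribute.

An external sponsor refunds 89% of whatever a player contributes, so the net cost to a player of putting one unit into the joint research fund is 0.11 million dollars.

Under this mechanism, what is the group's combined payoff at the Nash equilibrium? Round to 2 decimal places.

688.32 million dollars

With the mechanism, a contributed unit returns (1.5/9) / 0.11 = 1.5152 per unit of net cost to the contributor — now above 1 — so contributing fully is weakly dominant for every player.
So the Nash equilibrium is full contribution by all 9; the group earns 9 × (32 × 0.89 + 1.5 × 32) = 688.32.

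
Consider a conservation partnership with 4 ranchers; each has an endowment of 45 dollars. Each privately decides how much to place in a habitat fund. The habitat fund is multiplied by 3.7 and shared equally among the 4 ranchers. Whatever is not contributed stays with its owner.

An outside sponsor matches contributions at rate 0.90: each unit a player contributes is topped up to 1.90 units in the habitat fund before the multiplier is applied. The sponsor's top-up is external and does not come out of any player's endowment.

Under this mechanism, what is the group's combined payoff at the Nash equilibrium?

1265.40 dollars

The effective private return per unit is now 3.7 × 1.90 / 4 = 1.7575 > 1, so every player's dominant strategy flips to full contribution.
So the Nash equilibrium is full contribution by all 4; the group earns 3.7 × 1.90 × 180 = 1265.40.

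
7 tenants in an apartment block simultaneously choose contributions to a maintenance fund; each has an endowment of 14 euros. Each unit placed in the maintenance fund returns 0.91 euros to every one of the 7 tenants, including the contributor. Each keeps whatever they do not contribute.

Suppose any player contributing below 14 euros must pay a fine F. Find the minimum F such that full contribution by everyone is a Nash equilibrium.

1.26 euros

Given the others contribute fully, the best deviation is to contribute 0 (any partial contribution still incurs the fine and gives up units whose private return 0.91 is below 1).
Deviating from 14 to 0 saves 14 euros but forfeits the deviator's share of the drop in the maintenance fund: 0.91 × 14 = 12.74.
So the deviation gain is 14 − 12.74 = 1.26, and the fine must be at least 1.26 euros to wipe it out.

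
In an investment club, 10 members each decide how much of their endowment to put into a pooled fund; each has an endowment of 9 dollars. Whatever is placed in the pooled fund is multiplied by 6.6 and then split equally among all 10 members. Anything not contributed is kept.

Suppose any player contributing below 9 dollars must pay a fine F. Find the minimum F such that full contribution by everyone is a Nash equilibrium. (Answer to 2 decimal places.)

3.06 dollars

Given the others contribute fully, the best deviation is to contribute 0 (any partial contribution still incurs the fine and gives up units whose private return 0.6600 is below 1).
Deviating from 9 to 0 saves 9 dollars but forfeits the deviator's share of the drop in the pooled fund: 6.6/10 × 9 = 5.94.
So the deviation gain is 9 − 5.94 = 3.06, and the fine must be at least 3.06 dollars to wipe it out.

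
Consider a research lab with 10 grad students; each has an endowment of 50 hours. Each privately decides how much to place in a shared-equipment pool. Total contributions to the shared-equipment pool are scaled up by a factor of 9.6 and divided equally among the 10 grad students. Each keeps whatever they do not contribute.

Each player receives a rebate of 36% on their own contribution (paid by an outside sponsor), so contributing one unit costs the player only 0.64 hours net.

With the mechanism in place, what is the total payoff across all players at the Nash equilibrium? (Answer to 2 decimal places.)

With the mechanism, a contributed unit returns (9.6/10) / 0.64 = 1.5000 per unit of net cost to the contributor — now above 1 — so contributing fully is weakly dominant for every player.
So the Nash equilibrium is full contribution by all 10; the group earns 10 × (50 × 0.36 + 9.6 × 50) = 4980.00.

4980.00 hours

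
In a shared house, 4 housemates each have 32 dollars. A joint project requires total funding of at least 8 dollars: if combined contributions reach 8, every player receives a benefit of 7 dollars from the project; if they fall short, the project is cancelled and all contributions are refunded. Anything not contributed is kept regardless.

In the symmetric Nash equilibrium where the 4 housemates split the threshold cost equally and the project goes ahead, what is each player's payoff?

Equal share of the threshold: 8/4 = 2.
At this profile no one gains by cutting their contribution: any cut drops the total below 8, the project is cancelled, contributions are refunded, and the deviator ends with 32, which is less than 32 − 2 + 7 = 37. Contributing more than 2 just wastes the excess. So contributing exactly 2 is a best response.
Each player's payoff: 32 − 2 + 7 = 37.

37 dollars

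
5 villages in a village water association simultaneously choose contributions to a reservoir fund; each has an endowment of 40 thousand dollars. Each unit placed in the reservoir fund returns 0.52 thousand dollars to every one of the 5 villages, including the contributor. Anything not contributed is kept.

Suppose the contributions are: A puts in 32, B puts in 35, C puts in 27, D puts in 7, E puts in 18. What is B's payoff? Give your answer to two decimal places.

66.88 thousand dollars

Total contributed: 32 + 35 + 27 + 7 + 18 = 119.
Each receives 0.52 × 119 = 61.88 from the reservoir fund.
B keeps 40 − 35 = 5, so B's payoff is 5 + 61.88 = 66.88.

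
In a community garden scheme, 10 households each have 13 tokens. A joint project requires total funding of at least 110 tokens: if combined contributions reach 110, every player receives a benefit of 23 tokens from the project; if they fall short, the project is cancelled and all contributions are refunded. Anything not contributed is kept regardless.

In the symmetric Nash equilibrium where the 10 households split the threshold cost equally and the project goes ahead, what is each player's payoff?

Equal share of the threshold: 110/10 = 11.
At this profile no one gains by cutting their contribution: any cut drops the total below 110, the project is cancelled, contributions are refunded, and the deviator ends with 13, which is less than 13 − 11 + 23 = 25. Contributing more than 11 just wastes the excess. So contributing exactly 11 is a best response.
Each player's payoff: 13 − 11 + 23 = 25.

25 tokens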